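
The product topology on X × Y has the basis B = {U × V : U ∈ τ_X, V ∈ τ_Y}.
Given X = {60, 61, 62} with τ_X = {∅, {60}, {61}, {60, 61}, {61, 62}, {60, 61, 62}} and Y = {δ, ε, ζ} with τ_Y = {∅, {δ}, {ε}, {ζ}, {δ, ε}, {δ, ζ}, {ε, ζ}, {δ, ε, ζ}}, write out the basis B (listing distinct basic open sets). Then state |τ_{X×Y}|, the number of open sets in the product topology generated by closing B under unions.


Basis B = {∅ × ∅, {60} × {δ}, {60} × {ε}, {60} × {ζ}, {61} × {δ}, {61} × {ε}, {61} × {ζ}, {60} × {δ, ε}, {60} × {δ, ζ}, {60, 61} × {δ}, {60} × {ε, ζ}, {60, 61} × {ε}, {60, 61} × {ζ}, {61} × {δ, ε}, {61} × {δ, ζ}, {61, 62} × {δ}, {61} × {ε, ζ}, {61, 62} × {ε}, {61, 62} × {ζ}, {60} × {δ, ε, ζ}, {60, 61, 62} × {δ}, {60, 61, 62} × {ε}, {60, 61, 62} × {ζ}, {61} × {δ, ε, ζ}, {60, 61} × {δ, ε}, {60, 61} × {δ, ζ}, {60, 61} × {ε, ζ}, {61, 62} × {δ, ε}, {61, 62} × {δ, ζ}, {61, 62} × {ε, ζ}, {60, 61} × {δ, ε, ζ}, {60, 61, 62} × {δ, ε}, {60, 61, 62} × {δ, ζ}, {60, 61, 62} × {ε, ζ}, {61, 62} × {δ, ε, ζ}, {60, 61, 62} × {δ, ε, ζ}}; |τ_{X×Y}| = 216.

Enumerate products U × V with U ∈ τ_X, V ∈ τ_Y (deduplicated):
  ∅ × ∅ = {} (∅)
  {60} × {δ} = {(60,δ)}
  {60} × {ε} = {(60,ε)}
  {60} × {ζ} = {(60,ζ)}
  {61} × {δ} = {(61,δ)}
  {61} × {ε} = {(61,ε)}
  {61} × {ζ} = {(61,ζ)}
  {60} × {δ, ε} = {(60,δ), (60,ε)}
  {60} × {δ, ζ} = {(60,δ), (60,ζ)}
  {60, 61} × {δ} = {(60,δ), (61,δ)}
  {60} × {ε, ζ} = {(60,ε), (60,ζ)}
  {60, 61} × {ε} = {(60,ε), (61,ε)}
  {60, 61} × {ζ} = {(60,ζ), (61,ζ)}
  {61} × {δ, ε} = {(61,δ), (61,ε)}
  {61} × {δ, ζ} = {(61,δ), (61,ζ)}
  {61, 62} × {δ} = {(61,δ), (62,δ)}
  {61} × {ε, ζ} = {(61,ε), (61,ζ)}
  {61, 62} × {ε} = {(61,ε), (62,ε)}
  {61, 62} × {ζ} = {(61,ζ), (62,ζ)}
  {60} × {δ, ε, ζ} = {(60,δ), (60,ε), (60,ζ)}
  {60, 61, 62} × {δ} = {(60,δ), (61,δ), (62,δ)}
  {60, 61, 62} × {ε} = {(60,ε), (61,ε), (62,ε)}
  {60, 61, 62} × {ζ} = {(60,ζ), (61,ζ), (62,ζ)}
  {61} × {δ, ε, ζ} = {(61,δ), (61,ε), (61,ζ)}
  {60, 61} × {δ, ε} = {(60,δ), (60,ε), (61,δ), (61,ε)}
  {60, 61} × {δ, ζ} = {(60,δ), (60,ζ), (61,δ), (61,ζ)}
  {60, 61} × {ε, ζ} = {(60,ε), (60,ζ), (61,ε), (61,ζ)}
  {61, 62} × {δ, ε} = {(61,δ), (61,ε), (62,δ), (62,ε)}
  {61, 62} × {δ, ζ} = {(61,δ), (61,ζ), (62,δ), (62,ζ)}
  {61, 62} × {ε, ζ} = {(61,ε), (61,ζ), (62,ε), (62,ζ)}
  {60, 61} × {δ, ε, ζ} = {(60,δ), (60,ε), (60,ζ), (61,δ), (61,ε), (61,ζ)}
  {60, 61, 62} × {δ, ε} = {(60,δ), (60,ε), (61,δ), (61,ε), (62,δ), (62,ε)}
  {60, 61, 62} × {δ, ζ} = {(60,δ), (60,ζ), (61,δ), (61,ζ), (62,δ), (62,ζ)}
  {60, 61, 62} × {ε, ζ} = {(60,ε), (60,ζ), (61,ε), (61,ζ), (62,ε), (62,ζ)}
  {61, 62} × {δ, ε, ζ} = {(61,δ), (61,ε), (61,ζ), (62,δ), (62,ε), (62,ζ)}
  {60, 61, 62} × {δ, ε, ζ} = {(60,δ), (60,ε), (60,ζ), (61,δ), (61,ε), (61,ζ), (62,δ), (62,ε), (62,ζ)}
These 36 distinct sets form the basis B.
Close under arbitrary unions to get τ_{X×Y}; counting gives |τ_{X×Y}| = 216.


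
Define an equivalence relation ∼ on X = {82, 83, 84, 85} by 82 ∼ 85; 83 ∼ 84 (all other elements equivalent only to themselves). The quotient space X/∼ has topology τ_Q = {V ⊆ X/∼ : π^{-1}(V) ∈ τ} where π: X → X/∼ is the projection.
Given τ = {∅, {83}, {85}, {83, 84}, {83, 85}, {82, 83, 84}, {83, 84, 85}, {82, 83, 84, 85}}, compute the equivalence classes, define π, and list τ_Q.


X/∼ = {[82=85], [83=84]}; |τ_Q| = 3.

Equivalence classes: [82=85], [83=84].
Quotient map π: X → X/∼ sends 82 ↦ [82=85], 83 ↦ [83=84], 84 ↦ [83=84], 85 ↦ [82=85].
For each subset V ⊆ X/∼, compute π^{-1}(V) ⊆ X and check whether π^{-1}(V) ∈ τ. V is open in τ_Q iff π^{-1}(V) ∈ τ.
  V = {}: π^{-1}(V) = ∅ ∈ τ ✓.
  V = {[82=85]}: π^{-1}(V) = {82, 85} ∉ τ ✗.
  V = {[83=84]}: π^{-1}(V) = {83, 84} ∈ τ ✓.
  V = {[82=85], [83=84]}: π^{-1}(V) = {82, 83, 84, 85} ∈ τ ✓.
Open sets in the quotient: τ_Q = {{}, {[83=84]}, {[82=85], [83=84]}} (3 elements).


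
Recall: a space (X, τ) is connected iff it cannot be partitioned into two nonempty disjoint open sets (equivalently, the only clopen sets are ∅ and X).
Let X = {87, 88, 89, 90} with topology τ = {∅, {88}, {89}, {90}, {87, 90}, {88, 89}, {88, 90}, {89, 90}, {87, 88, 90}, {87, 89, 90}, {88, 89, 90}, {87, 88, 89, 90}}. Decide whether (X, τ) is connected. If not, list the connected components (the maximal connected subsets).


(X, τ) is disconnected; components = [{88}, {89}, {87, 90}].

Find clopen sets (U ∈ τ with X ∖ U ∈ τ):
  U = ∅, X ∖ U = {87, 88, 89, 90} — both open, so U is clopen.
  U = {88}, X ∖ U = {87, 89, 90} — both open, so U is clopen.
  U = {89}, X ∖ U = {87, 88, 90} — both open, so U is clopen.
  U = {87, 90}, X ∖ U = {88, 89} — both open, so U is clopen.
  U = {88, 89}, X ∖ U = {87, 90} — both open, so U is clopen.
  U = {87, 88, 90}, X ∖ U = {89} — both open, so U is clopen.
  U = {87, 89, 90}, X ∖ U = {88} — both open, so U is clopen.
  U = {87, 88, 89, 90}, X ∖ U = ∅ — both open, so U is clopen.
Nontrivial clopen(s) exist: e.g. {87, 90}. So (X, τ) is disconnected.
Compute connected components by grouping points that agree on all clopens:
  component: {88}
  component: {89}
  component: {87, 90}


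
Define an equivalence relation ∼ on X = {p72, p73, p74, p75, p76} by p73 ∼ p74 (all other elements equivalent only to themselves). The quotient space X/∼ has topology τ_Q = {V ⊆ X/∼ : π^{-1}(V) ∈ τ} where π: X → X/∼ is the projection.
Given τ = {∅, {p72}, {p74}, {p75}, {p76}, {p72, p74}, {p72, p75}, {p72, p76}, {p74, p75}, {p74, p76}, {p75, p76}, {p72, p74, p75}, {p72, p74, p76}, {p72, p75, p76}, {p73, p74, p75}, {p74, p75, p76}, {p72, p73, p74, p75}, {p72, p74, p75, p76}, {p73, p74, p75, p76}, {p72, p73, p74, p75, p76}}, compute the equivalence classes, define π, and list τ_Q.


X/∼ = {[p72], [p73=p74], [p75], [p76]}; |τ_Q| = 12.

Equivalence classes: [p72], [p73=p74], [p75], [p76].
Quotient map π: X → X/∼ sends p72 ↦ [p72], p73 ↦ [p73=p74], p74 ↦ [p73=p74], p75 ↦ [p75], p76 ↦ [p76].
For each subset V ⊆ X/∼, compute π^{-1}(V) ⊆ X and check whether π^{-1}(V) ∈ τ. V is open in τ_Q iff π^{-1}(V) ∈ τ.
  V = {}: π^{-1}(V) = ∅ ∈ τ ✓.
  V = {[p72]}: π^{-1}(V) = {p72} ∈ τ ✓.
  V = {[p73=p74]}: π^{-1}(V) = {p73, p74} ∉ τ ✗.
  V = {[p72], [p73=p74]}: π^{-1}(V) = {p72, p73, p74} ∉ τ ✗.
  V = {[p75]}: π^{-1}(V) = {p75} ∈ τ ✓.
  V = {[p72], [p75]}: π^{-1}(V) = {p72, p75} ∈ τ ✓.
  V = {[p73=p74], [p75]}: π^{-1}(V) = {p73, p74, p75} ∈ τ ✓.
  V = {[p72], [p73=p74], [p75]}: π^{-1}(V) = {p72, p73, p74, p75} ∈ τ ✓.
  V = {[p76]}: π^{-1}(V) = {p76} ∈ τ ✓.
  V = {[p72], [p76]}: π^{-1}(V) = {p72, p76} ∈ τ ✓.
  V = {[p73=p74], [p76]}: π^{-1}(V) = {p73, p74, p76} ∉ τ ✗.
  V = {[p72], [p73=p74], [p76]}: π^{-1}(V) = {p72, p73, p74, p76} ∉ τ ✗.
  V = {[p75], [p76]}: π^{-1}(V) = {p75, p76} ∈ τ ✓.
  V = {[p72], [p75], [p76]}: π^{-1}(V) = {p72, p75, p76} ∈ τ ✓.
  V = {[p73=p74], [p75], [p76]}: π^{-1}(V) = {p73, p74, p75, p76} ∈ τ ✓.
  V = {[p72], [p73=p74], [p75], [p76]}: π^{-1}(V) = {p72, p73, p74, p75, p76} ∈ τ ✓.
Open sets in the quotient: τ_Q = {{}, {[p72]}, {[p75]}, {[p72], [p75]}, {[p73=p74], [p75]}, {[p72], [p73=p74], [p75]}, {[p76]}, {[p72], [p76]}, {[p75], [p76]}, {[p72], [p75], [p76]}, {[p73=p74], [p75], [p76]}, {[p72], [p73=p74], [p75], [p76]}} (12 elements).


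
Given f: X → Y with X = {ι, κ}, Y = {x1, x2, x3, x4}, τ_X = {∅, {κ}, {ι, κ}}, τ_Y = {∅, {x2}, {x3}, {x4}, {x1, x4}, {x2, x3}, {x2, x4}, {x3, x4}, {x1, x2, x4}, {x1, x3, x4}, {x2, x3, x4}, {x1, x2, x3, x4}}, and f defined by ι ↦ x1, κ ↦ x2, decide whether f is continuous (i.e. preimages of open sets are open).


f is NOT continuous.

Compute f^{-1}(U) for each U ∈ τ_Y:
  U = ∅: f^{-1}(U) = ∅ ∈ τ_X ✓.
  U = {x2}: f^{-1}(U) = {κ} ∈ τ_X ✓.
  U = {x3}: f^{-1}(U) = ∅ ∈ τ_X ✓.
  U = {x4}: f^{-1}(U) = ∅ ∈ τ_X ✓.
  U = {x1, x4}: f^{-1}(U) = {ι} ∉ τ_X ✗.
  U = {x2, x3}: f^{-1}(U) = {κ} ∈ τ_X ✓.
  U = {x2, x4}: f^{-1}(U) = {κ} ∈ τ_X ✓.
  U = {x3, x4}: f^{-1}(U) = ∅ ∈ τ_X ✓.
  U = {x1, x2, x4}: f^{-1}(U) = {ι, κ} ∈ τ_X ✓.
  U = {x1, x3, x4}: f^{-1}(U) = {ι} ∉ τ_X ✗.
  U = {x2, x3, x4}: f^{-1}(U) = {κ} ∈ τ_X ✓.
  U = {x1, x2, x3, x4}: f^{-1}(U) = {ι, κ} ∈ τ_X ✓.
Found U = {x1, x4} with f^{-1}(U) = {ι} not in τ_X. Therefore f is NOT continuous.


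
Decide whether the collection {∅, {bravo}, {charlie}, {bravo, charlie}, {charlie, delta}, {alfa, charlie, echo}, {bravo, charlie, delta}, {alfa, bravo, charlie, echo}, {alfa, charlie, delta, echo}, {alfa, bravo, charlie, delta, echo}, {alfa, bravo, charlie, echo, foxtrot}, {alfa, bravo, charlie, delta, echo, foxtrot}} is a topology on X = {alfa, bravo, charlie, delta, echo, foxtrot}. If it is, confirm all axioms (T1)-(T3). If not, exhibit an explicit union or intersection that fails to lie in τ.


τ IS a topology on X.

Axiom (T1): ∅ ∈ τ? Yes; X ∈ τ? Yes.
Axiom (T2/T3): check pairwise unions and intersections of members of τ.
All pairwise intersections and unions checked — each lies in τ. Therefore τ satisfies (T1), (T2), (T3): it IS a topology on X.


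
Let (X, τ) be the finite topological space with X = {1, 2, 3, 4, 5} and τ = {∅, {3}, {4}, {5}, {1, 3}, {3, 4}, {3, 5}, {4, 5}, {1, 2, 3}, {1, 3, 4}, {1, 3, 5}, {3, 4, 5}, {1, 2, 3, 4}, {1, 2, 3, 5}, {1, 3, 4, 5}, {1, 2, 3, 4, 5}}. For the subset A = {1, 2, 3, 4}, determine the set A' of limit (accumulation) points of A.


A' = {1, 2}

For each x ∈ X, list the open sets U ∈ τ with x ∈ U, then check whether U ∩ (A ∖ {x}) ≠ ∅ for every such U.
  x = 1: opens ∋ x are {1, 3}, {1, 2, 3}, {1, 3, 4}, {1, 3, 5}, {1, 2, 3, 4}, {1, 2, 3, 5}, {1, 3, 4, 5}, {1, 2, 3, 4, 5}; each meets A ∖ {1}, so x IS a limit point.
  x = 2: opens ∋ x are {1, 2, 3}, {1, 2, 3, 4}, {1, 2, 3, 5}, {1, 2, 3, 4, 5}; each meets A ∖ {2}, so x IS a limit point.
  x = 3: open {3} ∋ x has {3} ∩ (A ∖ {3}) = ∅, so x is NOT a limit point.
  x = 4: open {4} ∋ x has {4} ∩ (A ∖ {4}) = ∅, so x is NOT a limit point.
  x = 5: open {5} ∋ x has {5} ∩ (A ∖ {5}) = ∅, so x is NOT a limit point.
Collecting: A' = {1, 2}.


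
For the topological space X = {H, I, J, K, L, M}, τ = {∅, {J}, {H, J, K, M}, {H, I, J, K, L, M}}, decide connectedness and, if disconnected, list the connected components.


(X, τ) is connected.

Find clopen sets (U ∈ τ with X ∖ U ∈ τ):
  U = ∅, X ∖ U = {H, I, J, K, L, M} — both open, so U is clopen.
  U = {H, I, J, K, L, M}, X ∖ U = ∅ — both open, so U is clopen.
Only trivial clopens (∅ and X) exist, so (X, τ) is connected.
Compute connected components by grouping points that agree on all clopens:
  component: {H, I, J, K, L, M}


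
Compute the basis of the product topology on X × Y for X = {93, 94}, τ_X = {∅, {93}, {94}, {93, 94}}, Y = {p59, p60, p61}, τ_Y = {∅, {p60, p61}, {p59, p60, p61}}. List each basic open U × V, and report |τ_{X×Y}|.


Basis B = {∅ × ∅, {93} × {p60, p61}, {94} × {p60, p61}, {93} × {p59, p60, p61}, {94} × {p59, p60, p61}, {93, 94} × {p60, p61}, {93, 94} × {p59, p60, p61}}; |τ_{X×Y}| = 9.

Enumerate products U × V with U ∈ τ_X, V ∈ τ_Y (deduplicated):
  ∅ × ∅ = {} (∅)
  {93} × {p60, p61} = {(93,p60), (93,p61)}
  {94} × {p60, p61} = {(94,p60), (94,p61)}
  {93} × {p59, p60, p61} = {(93,p59), (93,p60), (93,p61)}
  {94} × {p59, p60, p61} = {(94,p59), (94,p60), (94,p61)}
  {93, 94} × {p60, p61} = {(93,p60), (93,p61), (94,p60), (94,p61)}
  {93, 94} × {p59, p60, p61} = {(93,p59), (93,p60), (93,p61), (94,p59), (94,p60), (94,p61)}
These 7 distinct sets form the basis B.
Close under arbitrary unions to get τ_{X×Y}; counting gives |τ_{X×Y}| = 9.


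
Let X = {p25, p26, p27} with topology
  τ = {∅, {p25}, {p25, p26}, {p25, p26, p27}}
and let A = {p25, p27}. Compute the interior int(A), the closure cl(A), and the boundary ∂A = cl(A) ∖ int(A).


int(A) = {p25}, cl(A) = {p25, p26, p27}, ∂A = {p26, p27}.

Closed sets in (X, τ) are complements of opens:
  closed(X, τ) = {∅, {p27}, {p26, p27}, {p25, p26, p27}}.
int(A) = ⋃ {U ∈ τ : U ⊆ A}. Opens contained in A: ∅, {p25}.
Taking the union of these: int(A) = {p25}.
cl(A) = ⋂ {C closed : A ⊆ C}. Closed sets containing A: {p25, p26, p27}.
Intersecting these: cl(A) = {p25, p26, p27}.
∂A = cl(A) ∖ int(A) = {p25, p26, p27} ∖ {p25} = {p26, p27}.


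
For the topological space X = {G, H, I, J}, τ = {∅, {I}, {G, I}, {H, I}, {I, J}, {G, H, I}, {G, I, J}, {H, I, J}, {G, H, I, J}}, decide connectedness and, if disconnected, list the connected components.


(X, τ) is connected.

Find clopen sets (U ∈ τ with X ∖ U ∈ τ):
  U = ∅, X ∖ U = {G, H, I, J} — both open, so U is clopen.
  U = {G, H, I, J}, X ∖ U = ∅ — both open, so U is clopen.
Only trivial clopens (∅ and X) exist, so (X, τ) is connected.
Compute connected components by grouping points that agree on all clopens:
  component: {G, H, I, J}


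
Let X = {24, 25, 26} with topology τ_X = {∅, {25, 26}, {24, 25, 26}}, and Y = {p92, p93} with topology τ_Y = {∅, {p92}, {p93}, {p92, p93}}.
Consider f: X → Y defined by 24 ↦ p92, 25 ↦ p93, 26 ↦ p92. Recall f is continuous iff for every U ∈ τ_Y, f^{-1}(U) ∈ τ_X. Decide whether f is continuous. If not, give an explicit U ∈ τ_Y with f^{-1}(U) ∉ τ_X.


f is NOT continuous.

Compute f^{-1}(U) for each U ∈ τ_Y:
  U = ∅: f^{-1}(U) = ∅ ∈ τ_X ✓.
  U = {p92}: f^{-1}(U) = {24, 26} ∉ τ_X ✗.
  U = {p93}: f^{-1}(U) = {25} ∉ τ_X ✗.
  U = {p92, p93}: f^{-1}(U) = {24, 25, 26} ∈ τ_X ✓.
Found U = {p92} with f^{-1}(U) = {24, 26} not in τ_X. Therefore f is NOT continuous.


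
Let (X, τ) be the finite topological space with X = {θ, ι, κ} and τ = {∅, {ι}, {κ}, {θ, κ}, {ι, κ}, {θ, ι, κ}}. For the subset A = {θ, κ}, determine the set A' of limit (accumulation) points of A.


A' = {θ}

For each x ∈ X, list the open sets U ∈ τ with x ∈ U, then check whether U ∩ (A ∖ {x}) ≠ ∅ for every such U.
  x = θ: opens ∋ x are {θ, κ}, {θ, ι, κ}; each meets A ∖ {θ}, so x IS a limit point.
  x = ι: open {ι} ∋ x has {ι} ∩ (A ∖ {ι}) = ∅, so x is NOT a limit point.
  x = κ: open {κ} ∋ x has {κ} ∩ (A ∖ {κ}) = ∅, so x is NOT a limit point.
Collecting: A' = {θ}.


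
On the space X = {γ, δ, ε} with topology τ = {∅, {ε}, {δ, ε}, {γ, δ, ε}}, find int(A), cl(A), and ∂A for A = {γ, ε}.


int(A) = {ε}, cl(A) = {γ, δ, ε}, ∂A = {γ, δ}.

Closed sets in (X, τ) are complements of opens:
  closed(X, τ) = {∅, {γ}, {γ, δ}, {γ, δ, ε}}.
int(A) = ⋃ {U ∈ τ : U ⊆ A}. Opens contained in A: ∅, {ε}.
Taking the union of these: int(A) = {ε}.
cl(A) = ⋂ {C closed : A ⊆ C}. Closed sets containing A: {γ, δ, ε}.
Intersecting these: cl(A) = {γ, δ, ε}.
∂A = cl(A) ∖ int(A) = {γ, δ, ε} ∖ {ε} = {γ, δ}.


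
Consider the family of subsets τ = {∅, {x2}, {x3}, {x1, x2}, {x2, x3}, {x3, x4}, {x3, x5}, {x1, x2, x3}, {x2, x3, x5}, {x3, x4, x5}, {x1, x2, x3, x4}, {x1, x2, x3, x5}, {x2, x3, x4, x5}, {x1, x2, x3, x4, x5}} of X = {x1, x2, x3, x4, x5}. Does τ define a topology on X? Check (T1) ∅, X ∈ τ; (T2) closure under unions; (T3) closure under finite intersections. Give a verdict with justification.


τ is NOT a topology on X.

Axiom (T1): ∅ ∈ τ? Yes; X ∈ τ? Yes.
Axiom (T2/T3): check pairwise unions and intersections of members of τ.
Counterexample for (T2): {x2} ∪ {x3, x4} = {x2, x3, x4} ∉ τ. Therefore τ is NOT a topology.


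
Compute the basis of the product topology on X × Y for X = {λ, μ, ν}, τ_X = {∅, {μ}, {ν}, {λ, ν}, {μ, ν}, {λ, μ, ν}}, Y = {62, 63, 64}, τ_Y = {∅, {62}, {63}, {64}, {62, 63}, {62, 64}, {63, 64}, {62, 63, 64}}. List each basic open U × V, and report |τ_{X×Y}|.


Basis B = {∅ × ∅, {μ} × {62}, {μ} × {63}, {μ} × {64}, {ν} × {62}, {ν} × {63}, {ν} × {64}, {λ, ν} × {62}, {λ, ν} × {63}, {λ, ν} × {64}, {μ} × {62, 63}, {μ} × {62, 64}, {μ, ν} × {62}, {μ} × {63, 64}, {μ, ν} × {63}, {μ, ν} × {64}, {ν} × {62, 63}, {ν} × {62, 64}, {ν} × {63, 64}, {λ, μ, ν} × {62}, {λ, μ, ν} × {63}, {λ, μ, ν} × {64}, {μ} × {62, 63, 64}, {ν} × {62, 63, 64}, {λ, ν} × {62, 63}, {λ, ν} × {62, 64}, {λ, ν} × {63, 64}, {μ, ν} × {62, 63}, {μ, ν} × {62, 64}, {μ, ν} × {63, 64}, {λ, ν} × {62, 63, 64}, {λ, μ, ν} × {62, 63}, {λ, μ, ν} × {62, 64}, {λ, μ, ν} × {63, 64}, {μ, ν} × {62, 63, 64}, {λ, μ, ν} × {62, 63, 64}}; |τ_{X×Y}| = 216.

Enumerate products U × V with U ∈ τ_X, V ∈ τ_Y (deduplicated):
  ∅ × ∅ = {} (∅)
  {μ} × {62} = {(μ,62)}
  {μ} × {63} = {(μ,63)}
  {μ} × {64} = {(μ,64)}
  {ν} × {62} = {(ν,62)}
  {ν} × {63} = {(ν,63)}
  {ν} × {64} = {(ν,64)}
  {λ, ν} × {62} = {(λ,62), (ν,62)}
  {λ, ν} × {63} = {(λ,63), (ν,63)}
  {λ, ν} × {64} = {(λ,64), (ν,64)}
  {μ} × {62, 63} = {(μ,62), (μ,63)}
  {μ} × {62, 64} = {(μ,62), (μ,64)}
  {μ, ν} × {62} = {(μ,62), (ν,62)}
  {μ} × {63, 64} = {(μ,63), (μ,64)}
  {μ, ν} × {63} = {(μ,63), (ν,63)}
  {μ, ν} × {64} = {(μ,64), (ν,64)}
  {ν} × {62, 63} = {(ν,62), (ν,63)}
  {ν} × {62, 64} = {(ν,62), (ν,64)}
  {ν} × {63, 64} = {(ν,63), (ν,64)}
  {λ, μ, ν} × {62} = {(λ,62), (μ,62), (ν,62)}
  {λ, μ, ν} × {63} = {(λ,63), (μ,63), (ν,63)}
  {λ, μ, ν} × {64} = {(λ,64), (μ,64), (ν,64)}
  {μ} × {62, 63, 64} = {(μ,62), (μ,63), (μ,64)}
  {ν} × {62, 63, 64} = {(ν,62), (ν,63), (ν,64)}
  {λ, ν} × {62, 63} = {(λ,62), (λ,63), (ν,62), (ν,63)}
  {λ, ν} × {62, 64} = {(λ,62), (λ,64), (ν,62), (ν,64)}
  {λ, ν} × {63, 64} = {(λ,63), (λ,64), (ν,63), (ν,64)}
  {μ, ν} × {62, 63} = {(μ,62), (μ,63), (ν,62), (ν,63)}
  {μ, ν} × {62, 64} = {(μ,62), (μ,64), (ν,62), (ν,64)}
  {μ, ν} × {63, 64} = {(μ,63), (μ,64), (ν,63), (ν,64)}
  {λ, ν} × {62, 63, 64} = {(λ,62), (λ,63), (λ,64), (ν,62), (ν,63), (ν,64)}
  {λ, μ, ν} × {62, 63} = {(λ,62), (λ,63), (μ,62), (μ,63), (ν,62), (ν,63)}
  {λ, μ, ν} × {62, 64} = {(λ,62), (λ,64), (μ,62), (μ,64), (ν,62), (ν,64)}
  {λ, μ, ν} × {63, 64} = {(λ,63), (λ,64), (μ,63), (μ,64), (ν,63), (ν,64)}
  {μ, ν} × {62, 63, 64} = {(μ,62), (μ,63), (μ,64), (ν,62), (ν,63), (ν,64)}
  {λ, μ, ν} × {62, 63, 64} = {(λ,62), (λ,63), (λ,64), (μ,62), (μ,63), (μ,64), (ν,62), (ν,63), (ν,64)}
These 36 distinct sets form the basis B.
Close under arbitrary unions to get τ_{X×Y}; counting gives |τ_{X×Y}| = 216.


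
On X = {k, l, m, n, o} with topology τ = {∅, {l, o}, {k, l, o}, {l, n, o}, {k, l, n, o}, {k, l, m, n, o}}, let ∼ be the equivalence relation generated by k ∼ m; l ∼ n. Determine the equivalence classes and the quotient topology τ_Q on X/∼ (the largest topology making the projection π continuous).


X/∼ = {[k=m], [l=n], [o]}; |τ_Q| = 3.

Equivalence classes: [k=m], [l=n], [o].
Quotient map π: X → X/∼ sends k ↦ [k=m], l ↦ [l=n], m ↦ [k=m], n ↦ [l=n], o ↦ [o].
For each subset V ⊆ X/∼, compute π^{-1}(V) ⊆ X and check whether π^{-1}(V) ∈ τ. V is open in τ_Q iff π^{-1}(V) ∈ τ.
  V = {}: π^{-1}(V) = ∅ ∈ τ ✓.
  V = {[k=m]}: π^{-1}(V) = {k, m} ∉ τ ✗.
  V = {[l=n]}: π^{-1}(V) = {l, n} ∉ τ ✗.
  V = {[k=m], [l=n]}: π^{-1}(V) = {k, l, m, n} ∉ τ ✗.
  V = {[o]}: π^{-1}(V) = {o} ∉ τ ✗.
  V = {[k=m], [o]}: π^{-1}(V) = {k, m, o} ∉ τ ✗.
  V = {[l=n], [o]}: π^{-1}(V) = {l, n, o} ∈ τ ✓.
  V = {[k=m], [l=n], [o]}: π^{-1}(V) = {k, l, m, n, o} ∈ τ ✓.
Open sets in the quotient: τ_Q = {{}, {[l=n], [o]}, {[k=m], [l=n], [o]}} (3 elements).


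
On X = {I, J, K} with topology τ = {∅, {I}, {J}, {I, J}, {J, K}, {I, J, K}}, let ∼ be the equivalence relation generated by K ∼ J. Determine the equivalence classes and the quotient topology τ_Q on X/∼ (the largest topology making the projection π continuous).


X/∼ = {[I], [J=K]}; |τ_Q| = 4.

Equivalence classes: [I], [J=K].
Quotient map π: X → X/∼ sends I ↦ [I], J ↦ [J=K], K ↦ [J=K].
For each subset V ⊆ X/∼, compute π^{-1}(V) ⊆ X and check whether π^{-1}(V) ∈ τ. V is open in τ_Q iff π^{-1}(V) ∈ τ.
  V = {}: π^{-1}(V) = ∅ ∈ τ ✓.
  V = {[I]}: π^{-1}(V) = {I} ∈ τ ✓.
  V = {[J=K]}: π^{-1}(V) = {J, K} ∈ τ ✓.
  V = {[I], [J=K]}: π^{-1}(V) = {I, J, K} ∈ τ ✓.
Open sets in the quotient: τ_Q = {{}, {[I]}, {[J=K]}, {[I], [J=K]}} (4 elements).


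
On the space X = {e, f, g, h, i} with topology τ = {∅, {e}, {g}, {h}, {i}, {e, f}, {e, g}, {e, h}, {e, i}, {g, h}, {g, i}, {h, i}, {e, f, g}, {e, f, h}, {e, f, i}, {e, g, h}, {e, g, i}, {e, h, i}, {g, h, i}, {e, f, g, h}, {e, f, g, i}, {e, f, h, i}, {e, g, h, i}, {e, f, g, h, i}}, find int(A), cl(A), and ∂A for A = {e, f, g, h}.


int(A) = {e, f, g, h}, cl(A) = {e, f, g, h}, ∂A = ∅.

Closed sets in (X, τ) are complements of opens:
  closed(X, τ) = {∅, {f}, {g}, {h}, {i}, {e, f}, {f, g}, {f, h}, {f, i}, {g, h}, {g, i}, {h, i}, {e, f, g}, {e, f, h}, {e, f, i}, {f, g, h}, {f, g, i}, {f, h, i}, {g, h, i}, {e, f, g, h}, {e, f, g, i}, {e, f, h, i}, {f, g, h, i}, {e, f, g, h, i}}.
int(A) = ⋃ {U ∈ τ : U ⊆ A}. Opens contained in A: ∅, {e}, {g}, {h}, {e, f}, {e, g}, {e, h}, {g, h}, {e, f, g}, {e, f, h}, {e, g, h}, {e, f, g, h}.
Taking the union of these: int(A) = {e, f, g, h}.
cl(A) = ⋂ {C closed : A ⊆ C}. Closed sets containing A: {e, f, g, h}, {e, f, g, h, i}.
Intersecting these: cl(A) = {e, f, g, h}.
∂A = cl(A) ∖ int(A) = {e, f, g, h} ∖ {e, f, g, h} = ∅.


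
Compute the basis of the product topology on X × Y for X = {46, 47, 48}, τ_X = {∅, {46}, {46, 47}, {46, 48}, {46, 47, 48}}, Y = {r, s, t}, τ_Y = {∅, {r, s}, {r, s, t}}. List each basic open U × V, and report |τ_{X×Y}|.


Basis B = {∅ × ∅, {46} × {r, s}, {46} × {r, s, t}, {46, 47} × {r, s}, {46, 48} × {r, s}, {46, 47} × {r, s, t}, {46, 48} × {r, s, t}, {46, 47, 48} × {r, s}, {46, 47, 48} × {r, s, t}}; |τ_{X×Y}| = 14.

Enumerate products U × V with U ∈ τ_X, V ∈ τ_Y (deduplicated):
  ∅ × ∅ = {} (∅)
  {46} × {r, s} = {(46,r), (46,s)}
  {46} × {r, s, t} = {(46,r), (46,s), (46,t)}
  {46, 47} × {r, s} = {(46,r), (46,s), (47,r), (47,s)}
  {46, 48} × {r, s} = {(46,r), (46,s), (48,r), (48,s)}
  {46, 47} × {r, s, t} = {(46,r), (46,s), (46,t), (47,r), (47,s), (47,t)}
  {46, 48} × {r, s, t} = {(46,r), (46,s), (46,t), (48,r), (48,s), (48,t)}
  {46, 47, 48} × {r, s} = {(46,r), (46,s), (47,r), (47,s), (48,r), (48,s)}
  {46, 47, 48} × {r, s, t} = {(46,r), (46,s), (46,t), (47,r), (47,s), (47,t), (48,r), (48,s), (48,t)}
These 9 distinct sets form the basis B.
Close under arbitrary unions to get τ_{X×Y}; counting gives |τ_{X×Y}| = 14.


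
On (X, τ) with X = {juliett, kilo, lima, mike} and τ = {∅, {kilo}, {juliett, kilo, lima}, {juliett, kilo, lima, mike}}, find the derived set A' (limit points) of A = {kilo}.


A' = {juliett, lima, mike}

For each x ∈ X, list the open sets U ∈ τ with x ∈ U, then check whether U ∩ (A ∖ {x}) ≠ ∅ for every such U.
  x = juliett: opens ∋ x are {juliett, kilo, lima}, {juliett, kilo, lima, mike}; each meets A ∖ {juliett}, so x IS a limit point.
  x = kilo: open {kilo} ∋ x has {kilo} ∩ (A ∖ {kilo}) = ∅, so x is NOT a limit point.
  x = lima: opens ∋ x are {juliett, kilo, lima}, {juliett, kilo, lima, mike}; each meets A ∖ {lima}, so x IS a limit point.
  x = mike: opens ∋ x are {juliett, kilo, lima, mike}; each meets A ∖ {mike}, so x IS a limit point.
Collecting: A' = {juliett, lima, mike}.


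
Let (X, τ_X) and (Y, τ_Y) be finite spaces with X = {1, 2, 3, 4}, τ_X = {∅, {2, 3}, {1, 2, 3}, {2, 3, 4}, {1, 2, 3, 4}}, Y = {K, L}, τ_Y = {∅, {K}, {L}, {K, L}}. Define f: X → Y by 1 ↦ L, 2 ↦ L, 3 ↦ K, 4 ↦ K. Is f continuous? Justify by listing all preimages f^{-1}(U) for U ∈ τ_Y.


f is NOT continuous.

Compute f^{-1}(U) for each U ∈ τ_Y:
  U = ∅: f^{-1}(U) = ∅ ∈ τ_X ✓.
  U = {K}: f^{-1}(U) = {3, 4} ∉ τ_X ✗.
  U = {L}: f^{-1}(U) = {1, 2} ∉ τ_X ✗.
  U = {K, L}: f^{-1}(U) = {1, 2, 3, 4} ∈ τ_X ✓.
Found U = {K} with f^{-1}(U) = {3, 4} not in τ_X. Therefore f is NOT continuous.


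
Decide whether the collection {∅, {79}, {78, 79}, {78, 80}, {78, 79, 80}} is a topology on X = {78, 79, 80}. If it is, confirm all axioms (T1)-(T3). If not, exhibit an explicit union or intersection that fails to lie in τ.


τ is NOT a topology on X.

Axiom (T1): ∅ ∈ τ? Yes; X ∈ τ? Yes.
Axiom (T2/T3): check pairwise unions and intersections of members of τ.
Counterexample for (T3): {78, 79} ∩ {78, 80} = {78} ∉ τ. Therefore τ is NOT a topology.


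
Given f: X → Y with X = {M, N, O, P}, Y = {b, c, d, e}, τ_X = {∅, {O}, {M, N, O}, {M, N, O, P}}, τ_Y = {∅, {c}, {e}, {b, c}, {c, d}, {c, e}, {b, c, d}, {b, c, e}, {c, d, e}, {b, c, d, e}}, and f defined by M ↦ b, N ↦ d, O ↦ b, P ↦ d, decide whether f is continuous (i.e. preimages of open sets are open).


f is NOT continuous.

Compute f^{-1}(U) for each U ∈ τ_Y:
  U = ∅: f^{-1}(U) = ∅ ∈ τ_X ✓.
  U = {c}: f^{-1}(U) = ∅ ∈ τ_X ✓.
  U = {e}: f^{-1}(U) = ∅ ∈ τ_X ✓.
  U = {b, c}: f^{-1}(U) = {M, O} ∉ τ_X ✗.
  U = {c, d}: f^{-1}(U) = {N, P} ∉ τ_X ✗.
  U = {c, e}: f^{-1}(U) = ∅ ∈ τ_X ✓.
  U = {b, c, d}: f^{-1}(U) = {M, N, O, P} ∈ τ_X ✓.
  U = {b, c, e}: f^{-1}(U) = {M, O} ∉ τ_X ✗.
  U = {c, d, e}: f^{-1}(U) = {N, P} ∉ τ_X ✗.
  U = {b, c, d, e}: f^{-1}(U) = {M, N, O, P} ∈ τ_X ✓.
Found U = {b, c} with f^{-1}(U) = {M, O} not in τ_X. Therefore f is NOT continuous.


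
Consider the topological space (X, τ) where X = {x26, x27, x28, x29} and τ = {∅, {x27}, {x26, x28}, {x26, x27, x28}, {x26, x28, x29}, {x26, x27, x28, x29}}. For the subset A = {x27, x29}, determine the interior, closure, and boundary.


int(A) = {x27}, cl(A) = {x27, x29}, ∂A = {x29}.

Closed sets in (X, τ) are complements of opens:
  closed(X, τ) = {∅, {x27}, {x29}, {x27, x29}, {x26, x28, x29}, {x26, x27, x28, x29}}.
int(A) = ⋃ {U ∈ τ : U ⊆ A}. Opens contained in A: ∅, {x27}.
Taking the union of these: int(A) = {x27}.
cl(A) = ⋂ {C closed : A ⊆ C}. Closed sets containing A: {x27, x29}, {x26, x27, x28, x29}.
Intersecting these: cl(A) = {x27, x29}.
∂A = cl(A) ∖ int(A) = {x27, x29} ∖ {x27} = {x29}.


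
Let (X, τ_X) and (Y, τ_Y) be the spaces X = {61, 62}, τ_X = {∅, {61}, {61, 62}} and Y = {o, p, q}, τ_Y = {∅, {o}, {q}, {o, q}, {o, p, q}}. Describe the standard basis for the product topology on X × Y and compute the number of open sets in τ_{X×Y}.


Basis B = {∅ × ∅, {61} × {o}, {61} × {q}, {61} × {o, q}, {61, 62} × {o}, {61, 62} × {q}, {61} × {o, p, q}, {61, 62} × {o, q}, {61, 62} × {o, p, q}}; |τ_{X×Y}| = 14.

Enumerate products U × V with U ∈ τ_X, V ∈ τ_Y (deduplicated):
  ∅ × ∅ = {} (∅)
  {61} × {o} = {(61,o)}
  {61} × {q} = {(61,q)}
  {61} × {o, q} = {(61,o), (61,q)}
  {61, 62} × {o} = {(61,o), (62,o)}
  {61, 62} × {q} = {(61,q), (62,q)}
  {61} × {o, p, q} = {(61,o), (61,p), (61,q)}
  {61, 62} × {o, q} = {(61,o), (61,q), (62,o), (62,q)}
  {61, 62} × {o, p, q} = {(61,o), (61,p), (61,q), (62,o), (62,p), (62,q)}
These 9 distinct sets form the basis B.
Close under arbitrary unions to get τ_{X×Y}; counting gives |τ_{X×Y}| = 14.


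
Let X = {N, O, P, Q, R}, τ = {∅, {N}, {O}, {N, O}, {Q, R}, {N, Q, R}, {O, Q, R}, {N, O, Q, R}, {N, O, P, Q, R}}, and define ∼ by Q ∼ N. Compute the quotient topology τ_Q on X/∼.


X/∼ = {[N=Q], [O], [P], [R]}; |τ_Q| = 5.

Equivalence classes: [N=Q], [O], [P], [R].
Quotient map π: X → X/∼ sends N ↦ [N=Q], O ↦ [O], P ↦ [P], Q ↦ [N=Q], R ↦ [R].
For each subset V ⊆ X/∼, compute π^{-1}(V) ⊆ X and check whether π^{-1}(V) ∈ τ. V is open in τ_Q iff π^{-1}(V) ∈ τ.
  V = {}: π^{-1}(V) = ∅ ∈ τ ✓.
  V = {[N=Q]}: π^{-1}(V) = {N, Q} ∉ τ ✗.
  V = {[O]}: π^{-1}(V) = {O} ∈ τ ✓.
  V = {[N=Q], [O]}: π^{-1}(V) = {N, O, Q} ∉ τ ✗.
  V = {[P]}: π^{-1}(V) = {P} ∉ τ ✗.
  V = {[N=Q], [P]}: π^{-1}(V) = {N, P, Q} ∉ τ ✗.
  V = {[O], [P]}: π^{-1}(V) = {O, P} ∉ τ ✗.
  V = {[N=Q], [O], [P]}: π^{-1}(V) = {N, O, P, Q} ∉ τ ✗.
  V = {[R]}: π^{-1}(V) = {R} ∉ τ ✗.
  V = {[N=Q], [R]}: π^{-1}(V) = {N, Q, R} ∈ τ ✓.
  V = {[O], [R]}: π^{-1}(V) = {O, R} ∉ τ ✗.
  V = {[N=Q], [O], [R]}: π^{-1}(V) = {N, O, Q, R} ∈ τ ✓.
  V = {[P], [R]}: π^{-1}(V) = {P, R} ∉ τ ✗.
  V = {[N=Q], [P], [R]}: π^{-1}(V) = {N, P, Q, R} ∉ τ ✗.
  V = {[O], [P], [R]}: π^{-1}(V) = {O, P, R} ∉ τ ✗.
  V = {[N=Q], [O], [P], [R]}: π^{-1}(V) = {N, O, P, Q, R} ∈ τ ✓.
Open sets in the quotient: τ_Q = {{}, {[O]}, {[N=Q], [R]}, {[N=Q], [O], [R]}, {[N=Q], [O], [P], [R]}} (5 elements).


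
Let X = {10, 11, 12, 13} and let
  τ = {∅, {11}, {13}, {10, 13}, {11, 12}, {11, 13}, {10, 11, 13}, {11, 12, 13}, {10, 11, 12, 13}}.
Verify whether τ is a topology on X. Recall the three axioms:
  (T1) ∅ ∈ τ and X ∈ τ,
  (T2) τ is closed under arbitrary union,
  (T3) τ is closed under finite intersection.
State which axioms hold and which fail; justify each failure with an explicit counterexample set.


τ IS a topology on X.

Axiom (T1): ∅ ∈ τ? Yes; X ∈ τ? Yes.
Axiom (T2/T3): check pairwise unions and intersections of members of τ.
All pairwise intersections and unions checked — each lies in τ. Therefore τ satisfies (T1), (T2), (T3): it IS a topology on X.


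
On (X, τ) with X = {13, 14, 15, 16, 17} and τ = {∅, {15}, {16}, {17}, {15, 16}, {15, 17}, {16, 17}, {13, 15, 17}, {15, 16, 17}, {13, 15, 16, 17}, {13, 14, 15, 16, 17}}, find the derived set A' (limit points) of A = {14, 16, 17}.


A' = {13, 14}

For each x ∈ X, list the open sets U ∈ τ with x ∈ U, then check whether U ∩ (A ∖ {x}) ≠ ∅ for every such U.
  x = 13: opens ∋ x are {13, 15, 17}, {13, 15, 16, 17}, {13, 14, 15, 16, 17}; each meets A ∖ {13}, so x IS a limit point.
  x = 14: opens ∋ x are {13, 14, 15, 16, 17}; each meets A ∖ {14}, so x IS a limit point.
  x = 15: open {15} ∋ x has {15} ∩ (A ∖ {15}) = ∅, so x is NOT a limit point.
  x = 16: open {16} ∋ x has {16} ∩ (A ∖ {16}) = ∅, so x is NOT a limit point.
  x = 17: open {17} ∋ x has {17} ∩ (A ∖ {17}) = ∅, so x is NOT a limit point.
Collecting: A' = {13, 14}.


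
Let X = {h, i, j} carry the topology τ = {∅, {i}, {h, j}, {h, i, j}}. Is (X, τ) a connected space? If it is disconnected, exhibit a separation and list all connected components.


(X, τ) is disconnected; components = [{i}, {h, j}].

Find clopen sets (U ∈ τ with X ∖ U ∈ τ):
  U = ∅, X ∖ U = {h, i, j} — both open, so U is clopen.
  U = {i}, X ∖ U = {h, j} — both open, so U is clopen.
  U = {h, j}, X ∖ U = {i} — both open, so U is clopen.
  U = {h, i, j}, X ∖ U = ∅ — both open, so U is clopen.
Nontrivial clopen(s) exist: e.g. {i}. So (X, τ) is disconnected.
Compute connected components by grouping points that agree on all clopens:
  component: {i}
  component: {h, j}


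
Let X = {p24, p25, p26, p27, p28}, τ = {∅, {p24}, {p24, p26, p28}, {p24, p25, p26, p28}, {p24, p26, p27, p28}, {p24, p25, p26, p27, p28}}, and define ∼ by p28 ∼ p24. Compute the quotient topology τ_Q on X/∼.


X/∼ = {[p24=p28], [p25], [p26], [p27]}; |τ_Q| = 5.

Equivalence classes: [p24=p28], [p25], [p26], [p27].
Quotient map π: X → X/∼ sends p24 ↦ [p24=p28], p25 ↦ [p25], p26 ↦ [p26], p27 ↦ [p27], p28 ↦ [p24=p28].
For each subset V ⊆ X/∼, compute π^{-1}(V) ⊆ X and check whether π^{-1}(V) ∈ τ. V is open in τ_Q iff π^{-1}(V) ∈ τ.
  V = {}: π^{-1}(V) = ∅ ∈ τ ✓.
  V = {[p24=p28]}: π^{-1}(V) = {p24, p28} ∉ τ ✗.
  V = {[p25]}: π^{-1}(V) = {p25} ∉ τ ✗.
  V = {[p24=p28], [p25]}: π^{-1}(V) = {p24, p25, p28} ∉ τ ✗.
  V = {[p26]}: π^{-1}(V) = {p26} ∉ τ ✗.
  V = {[p24=p28], [p26]}: π^{-1}(V) = {p24, p26, p28} ∈ τ ✓.
  V = {[p25], [p26]}: π^{-1}(V) = {p25, p26} ∉ τ ✗.
  V = {[p24=p28], [p25], [p26]}: π^{-1}(V) = {p24, p25, p26, p28} ∈ τ ✓.
  V = {[p27]}: π^{-1}(V) = {p27} ∉ τ ✗.
  V = {[p24=p28], [p27]}: π^{-1}(V) = {p24, p27, p28} ∉ τ ✗.
  V = {[p25], [p27]}: π^{-1}(V) = {p25, p27} ∉ τ ✗.
  V = {[p24=p28], [p25], [p27]}: π^{-1}(V) = {p24, p25, p27, p28} ∉ τ ✗.
  V = {[p26], [p27]}: π^{-1}(V) = {p26, p27} ∉ τ ✗.
  V = {[p24=p28], [p26], [p27]}: π^{-1}(V) = {p24, p26, p27, p28} ∈ τ ✓.
  V = {[p25], [p26], [p27]}: π^{-1}(V) = {p25, p26, p27} ∉ τ ✗.
  V = {[p24=p28], [p25], [p26], [p27]}: π^{-1}(V) = {p24, p25, p26, p27, p28} ∈ τ ✓.
Open sets in the quotient: τ_Q = {{}, {[p24=p28], [p26]}, {[p24=p28], [p25], [p26]}, {[p24=p28], [p26], [p27]}, {[p24=p28], [p25], [p26], [p27]}} (5 elements).


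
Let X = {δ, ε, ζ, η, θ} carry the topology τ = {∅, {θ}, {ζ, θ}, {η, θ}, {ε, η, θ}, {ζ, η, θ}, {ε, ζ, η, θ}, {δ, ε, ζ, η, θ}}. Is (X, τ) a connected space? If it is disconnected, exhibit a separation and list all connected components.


(X, τ) is connected.

Find clopen sets (U ∈ τ with X ∖ U ∈ τ):
  U = ∅, X ∖ U = {δ, ε, ζ, η, θ} — both open, so U is clopen.
  U = {δ, ε, ζ, η, θ}, X ∖ U = ∅ — both open, so U is clopen.
Only trivial clopens (∅ and X) exist, so (X, τ) is connected.
Compute connected components by grouping points that agree on all clopens:
  component: {δ, ε, ζ, η, θ}


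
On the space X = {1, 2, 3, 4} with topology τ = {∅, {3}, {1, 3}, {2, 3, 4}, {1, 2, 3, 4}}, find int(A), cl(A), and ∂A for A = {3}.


int(A) = {3}, cl(A) = {1, 2, 3, 4}, ∂A = {1, 2, 4}.

Closed sets in (X, τ) are complements of opens:
  closed(X, τ) = {∅, {1}, {2, 4}, {1, 2, 4}, {1, 2, 3, 4}}.
int(A) = ⋃ {U ∈ τ : U ⊆ A}. Opens contained in A: ∅, {3}.
Taking the union of these: int(A) = {3}.
cl(A) = ⋂ {C closed : A ⊆ C}. Closed sets containing A: {1, 2, 3, 4}.
Intersecting these: cl(A) = {1, 2, 3, 4}.
∂A = cl(A) ∖ int(A) = {1, 2, 3, 4} ∖ {3} = {1, 2, 4}.


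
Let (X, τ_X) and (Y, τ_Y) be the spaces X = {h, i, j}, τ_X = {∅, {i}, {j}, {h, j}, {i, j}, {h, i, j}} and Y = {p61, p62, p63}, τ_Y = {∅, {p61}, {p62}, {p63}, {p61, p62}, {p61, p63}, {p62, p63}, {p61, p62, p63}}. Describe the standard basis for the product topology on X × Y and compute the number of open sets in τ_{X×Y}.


Basis B = {∅ × ∅, {i} × {p61}, {i} × {p62}, {i} × {p63}, {j} × {p61}, {j} × {p62}, {j} × {p63}, {h, j} × {p61}, {h, j} × {p62}, {h, j} × {p63}, {i} × {p61, p62}, {i} × {p61, p63}, {i, j} × {p61}, {i} × {p62, p63}, {i, j} × {p62}, {i, j} × {p63}, {j} × {p61, p62}, {j} × {p61, p63}, {j} × {p62, p63}, {h, i, j} × {p61}, {h, i, j} × {p62}, {h, i, j} × {p63}, {i} × {p61, p62, p63}, {j} × {p61, p62, p63}, {h, j} × {p61, p62}, {h, j} × {p61, p63}, {h, j} × {p62, p63}, {i, j} × {p61, p62}, {i, j} × {p61, p63}, {i, j} × {p62, p63}, {h, j} × {p61, p62, p63}, {h, i, j} × {p61, p62}, {h, i, j} × {p61, p63}, {h, i, j} × {p62, p63}, {i, j} × {p61, p62, p63}, {h, i, j} × {p61, p62, p63}}; |τ_{X×Y}| = 216.

Enumerate products U × V with U ∈ τ_X, V ∈ τ_Y (deduplicated):
  ∅ × ∅ = {} (∅)
  {i} × {p61} = {(i,p61)}
  {i} × {p62} = {(i,p62)}
  {i} × {p63} = {(i,p63)}
  {j} × {p61} = {(j,p61)}
  {j} × {p62} = {(j,p62)}
  {j} × {p63} = {(j,p63)}
  {h, j} × {p61} = {(h,p61), (j,p61)}
  {h, j} × {p62} = {(h,p62), (j,p62)}
  {h, j} × {p63} = {(h,p63), (j,p63)}
  {i} × {p61, p62} = {(i,p61), (i,p62)}
  {i} × {p61, p63} = {(i,p61), (i,p63)}
  {i, j} × {p61} = {(i,p61), (j,p61)}
  {i} × {p62, p63} = {(i,p62), (i,p63)}
  {i, j} × {p62} = {(i,p62), (j,p62)}
  {i, j} × {p63} = {(i,p63), (j,p63)}
  {j} × {p61, p62} = {(j,p61), (j,p62)}
  {j} × {p61, p63} = {(j,p61), (j,p63)}
  {j} × {p62, p63} = {(j,p62), (j,p63)}
  {h, i, j} × {p61} = {(h,p61), (i,p61), (j,p61)}
  {h, i, j} × {p62} = {(h,p62), (i,p62), (j,p62)}
  {h, i, j} × {p63} = {(h,p63), (i,p63), (j,p63)}
  {i} × {p61, p62, p63} = {(i,p61), (i,p62), (i,p63)}
  {j} × {p61, p62, p63} = {(j,p61), (j,p62), (j,p63)}
  {h, j} × {p61, p62} = {(h,p61), (h,p62), (j,p61), (j,p62)}
  {h, j} × {p61, p63} = {(h,p61), (h,p63), (j,p61), (j,p63)}
  {h, j} × {p62, p63} = {(h,p62), (h,p63), (j,p62), (j,p63)}
  {i, j} × {p61, p62} = {(i,p61), (i,p62), (j,p61), (j,p62)}
  {i, j} × {p61, p63} = {(i,p61), (i,p63), (j,p61), (j,p63)}
  {i, j} × {p62, p63} = {(i,p62), (i,p63), (j,p62), (j,p63)}
  {h, j} × {p61, p62, p63} = {(h,p61), (h,p62), (h,p63), (j,p61), (j,p62), (j,p63)}
  {h, i, j} × {p61, p62} = {(h,p61), (h,p62), (i,p61), (i,p62), (j,p61), (j,p62)}
  {h, i, j} × {p61, p63} = {(h,p61), (h,p63), (i,p61), (i,p63), (j,p61), (j,p63)}
  {h, i, j} × {p62, p63} = {(h,p62), (h,p63), (i,p62), (i,p63), (j,p62), (j,p63)}
  {i, j} × {p61, p62, p63} = {(i,p61), (i,p62), (i,p63), (j,p61), (j,p62), (j,p63)}
  {h, i, j} × {p61, p62, p63} = {(h,p61), (h,p62), (h,p63), (i,p61), (i,p62), (i,p63), (j,p61), (j,p62), (j,p63)}
These 36 distinct sets form the basis B.
Close under arbitrary unions to get τ_{X×Y}; counting gives |τ_{X×Y}| = 216.


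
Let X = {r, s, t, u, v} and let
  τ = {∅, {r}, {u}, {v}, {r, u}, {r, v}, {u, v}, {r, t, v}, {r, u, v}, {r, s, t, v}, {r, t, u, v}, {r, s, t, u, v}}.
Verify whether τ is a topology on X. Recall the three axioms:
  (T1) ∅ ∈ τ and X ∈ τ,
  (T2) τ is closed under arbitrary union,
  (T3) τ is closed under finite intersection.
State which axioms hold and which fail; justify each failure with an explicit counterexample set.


τ IS a topology on X.

Axiom (T1): ∅ ∈ τ? Yes; X ∈ τ? Yes.
Axiom (T2/T3): check pairwise unions and intersections of members of τ.
All pairwise intersections and unions checked — each lies in τ. Therefore τ satisfies (T1), (T2), (T3): it IS a topology on X.


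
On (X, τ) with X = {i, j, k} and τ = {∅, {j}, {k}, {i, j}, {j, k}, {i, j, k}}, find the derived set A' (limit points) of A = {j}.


A' = {i}

For each x ∈ X, list the open sets U ∈ τ with x ∈ U, then check whether U ∩ (A ∖ {x}) ≠ ∅ for every such U.
  x = i: opens ∋ x are {i, j}, {i, j, k}; each meets A ∖ {i}, so x IS a limit point.
  x = j: open {j} ∋ x has {j} ∩ (A ∖ {j}) = ∅, so x is NOT a limit point.
  x = k: open {k} ∋ x has {k} ∩ (A ∖ {k}) = ∅, so x is NOT a limit point.
Collecting: A' = {i}.


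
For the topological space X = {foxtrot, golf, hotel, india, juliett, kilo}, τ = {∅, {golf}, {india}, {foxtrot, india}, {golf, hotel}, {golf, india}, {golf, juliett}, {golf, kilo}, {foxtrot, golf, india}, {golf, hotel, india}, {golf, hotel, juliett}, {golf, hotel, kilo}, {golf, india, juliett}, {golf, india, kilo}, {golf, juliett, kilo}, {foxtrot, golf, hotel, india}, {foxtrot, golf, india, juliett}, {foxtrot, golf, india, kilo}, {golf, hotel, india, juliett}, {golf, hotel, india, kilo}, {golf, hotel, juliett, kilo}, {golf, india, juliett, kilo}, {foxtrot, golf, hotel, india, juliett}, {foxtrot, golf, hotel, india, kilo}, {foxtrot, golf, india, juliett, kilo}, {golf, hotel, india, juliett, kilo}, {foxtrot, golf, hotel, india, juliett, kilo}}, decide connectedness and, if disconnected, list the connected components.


(X, τ) is disconnected; components = [{foxtrot, india}, {golf, hotel, juliett, kilo}].

Find clopen sets (U ∈ τ with X ∖ U ∈ τ):
  U = ∅, X ∖ U = {foxtrot, golf, hotel, india, juliett, kilo} — both open, so U is clopen.
  U = {foxtrot, india}, X ∖ U = {golf, hotel, juliett, kilo} — both open, so U is clopen.
  U = {golf, hotel, juliett, kilo}, X ∖ U = {foxtrot, india} — both open, so U is clopen.
  U = {foxtrot, golf, hotel, india, juliett, kilo}, X ∖ U = ∅ — both open, so U is clopen.
Nontrivial clopen(s) exist: e.g. {foxtrot, india}. So (X, τ) is disconnected.
Compute connected components by grouping points that agree on all clopens:
  component: {foxtrot, india}
  component: {golf, hotel, juliett, kilo}
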